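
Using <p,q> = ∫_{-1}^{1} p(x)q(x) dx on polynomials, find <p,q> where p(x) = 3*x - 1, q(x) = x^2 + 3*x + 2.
<p,q> = 4/3

Expand the product: p(x)·q(x) = 3*x^3 + 8*x^2 + 3*x - 2.
∫_{-1}^{1} of each monomial x^k gives [2/(k+1) if k even, 0 if k odd]. Integrating term-by-term (or equivalently evaluating the antiderivative F(x) = 3*x^4/4 + 8*x^3/3 + 3*x^2/2 - 2*x at the endpoints):
  F(1) − F(−1) = 35/12 − (19/12) = 4/3.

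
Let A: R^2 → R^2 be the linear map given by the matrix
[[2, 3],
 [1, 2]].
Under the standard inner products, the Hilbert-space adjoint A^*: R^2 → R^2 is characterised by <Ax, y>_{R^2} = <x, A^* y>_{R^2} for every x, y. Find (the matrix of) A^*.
A^* = A^T =
[[2, 1],
 [3, 2]]

For real matrices with standard dot products, the defining identity <Ax, y> = <x, A^* y> gives (Ax)^T y = x^T (A^*) y, i.e. x^T A^T y = x^T (A^*) y. Since this holds for all x, y, we must have A^* = A^T. Therefore
A^* =
[[2, 1],
 [3, 2]].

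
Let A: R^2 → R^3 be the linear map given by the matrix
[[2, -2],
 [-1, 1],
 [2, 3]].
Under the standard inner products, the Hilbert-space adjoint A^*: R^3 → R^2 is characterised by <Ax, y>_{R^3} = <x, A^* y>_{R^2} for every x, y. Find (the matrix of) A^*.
A^* = A^T =
[[2, -1, 2],
 [-2, 1, 3]]

For real matrices with standard dot products, the defining identity <Ax, y> = <x, A^* y> gives (Ax)^T y = x^T (A^*) y, i.e. x^T A^T y = x^T (A^*) y. Since this holds for all x, y, we must have A^* = A^T. Therefore
A^* =
[[2, -1, 2],
 [-2, 1, 3]].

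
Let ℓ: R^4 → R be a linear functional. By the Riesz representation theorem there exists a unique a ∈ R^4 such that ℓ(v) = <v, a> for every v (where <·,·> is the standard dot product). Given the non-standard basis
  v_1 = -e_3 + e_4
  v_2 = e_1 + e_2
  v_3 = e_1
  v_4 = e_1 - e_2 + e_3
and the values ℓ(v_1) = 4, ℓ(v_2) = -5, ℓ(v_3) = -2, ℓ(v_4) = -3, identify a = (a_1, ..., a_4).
a = (-2, -3, -4, 0)

Write a = (a_1, ..., a_4) in the standard basis. For each basis vector v_i, ℓ(v_i) = <v_i, a> is a linear equation in the a_j's. Collect the n equations into a matrix system V a = ℓ, where row i of V is v_i (expressed in the standard basis). Since V is invertible (lower-triangular with 1s on the diagonal, up to permutation), solve by back-substitution:
  V =
[[0, 0, -1, 1],
 [1, 1, 0, 0],
 [1, 0, 0, 0],
 [1, -1, 1, 0]]
  V a = (4, -5, -2, -3)
Solving gives a = (-2, -3, -4, 0).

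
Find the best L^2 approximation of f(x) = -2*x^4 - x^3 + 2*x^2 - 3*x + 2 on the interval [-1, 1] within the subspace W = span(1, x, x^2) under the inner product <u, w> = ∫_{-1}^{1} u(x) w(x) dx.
g(x) = 2*x^2/7 - 18*x/5 + 76/35

The best approximation g ∈ W is the orthogonal projection of f onto W. Writing g = a_0 + a_1 x + a_2 x^2, the coefficients solve the normal equations G · a = b where
  G_{ij} = <φ_i, φ_j> and b_i = <f, φ_i>, with φ_0 = 1, φ_1 = x, φ_2 = x^2.
G =
  [2, 0, 2/3]
  [0, 2/3, 0]
  [2/3, 0, 2/5],
b = (68/15, -12/5, 164/105).
Solving gives a_0 = 76/35, a_1 = -18/5, a_2 = 2/7, so
  g(x) = 2*x^2/7 - 18*x/5 + 76/35.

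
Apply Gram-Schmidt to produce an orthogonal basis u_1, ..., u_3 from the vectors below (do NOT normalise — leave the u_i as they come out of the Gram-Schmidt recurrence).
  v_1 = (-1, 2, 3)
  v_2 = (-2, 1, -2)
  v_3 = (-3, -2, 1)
Orthogonal basis:
  u_1 = (-1, 2, 3)
  u_2 = (-15/7, 9/7, -11/7)
  u_3 = (-140/61, -160/61, 60/61)

Apply the Gram-Schmidt recurrence
  u_1 = v_1
  u_i = v_i − Σ_{j<i} ((v_i · u_j) / (u_j · u_j)) · u_j.

Step by step this gives:
  u_1 = (-1, 2, 3)
  u_2 = (-15/7, 9/7, -11/7)
  u_3 = (-140/61, -160/61, 60/61)

Orthogonality check:
  u_2 · u_1 = 0 (should be 0)
  u_3 · u_1 = 0 (should be 0)
  u_3 · u_2 = 0 (should be 0)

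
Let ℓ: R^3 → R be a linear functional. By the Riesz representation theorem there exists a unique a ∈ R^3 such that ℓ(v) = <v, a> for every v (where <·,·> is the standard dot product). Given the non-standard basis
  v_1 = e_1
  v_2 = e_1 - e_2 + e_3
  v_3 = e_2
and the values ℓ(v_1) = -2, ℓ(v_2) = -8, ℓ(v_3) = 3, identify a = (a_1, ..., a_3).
a = (-2, 3, -3)

Write a = (a_1, ..., a_3) in the standard basis. For each basis vector v_i, ℓ(v_i) = <v_i, a> is a linear equation in the a_j's. Collect the n equations into a matrix system V a = ℓ, where row i of V is v_i (expressed in the standard basis). Since V is invertible (lower-triangular with 1s on the diagonal, up to permutation), solve by back-substitution:
  V =
[[1, 0, 0],
 [1, -1, 1],
 [0, 1, 0]]
  V a = (-2, -8, 3)
Solving gives a = (-2, 3, -3).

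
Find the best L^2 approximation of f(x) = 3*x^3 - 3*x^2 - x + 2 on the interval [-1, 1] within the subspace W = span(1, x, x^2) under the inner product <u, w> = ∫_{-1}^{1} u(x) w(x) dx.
g(x) = -3*x^2 + 4*x/5 + 2

The best approximation g ∈ W is the orthogonal projection of f onto W. Writing g = a_0 + a_1 x + a_2 x^2, the coefficients solve the normal equations G · a = b where
  G_{ij} = <φ_i, φ_j> and b_i = <f, φ_i>, with φ_0 = 1, φ_1 = x, φ_2 = x^2.
G =
  [2, 0, 2/3]
  [0, 2/3, 0]
  [2/3, 0, 2/5],
b = (2, 8/15, 2/15).
Solving gives a_0 = 2, a_1 = 4/5, a_2 = -3, so
  g(x) = -3*x^2 + 4*x/5 + 2.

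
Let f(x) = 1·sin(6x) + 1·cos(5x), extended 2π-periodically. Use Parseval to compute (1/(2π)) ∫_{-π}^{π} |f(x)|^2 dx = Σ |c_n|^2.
Σ |c_n|^2 = 1

Expand |f|^2 and use orthogonality of {sin(nx), cos(mx)} on [-π, π]:
  ∫_{-π}^{π} sin(nx)^2 dx = π, ∫ cos(mx)^2 dx = π, and cross terms integrate to 0.
So ∫_{-π}^{π} f(x)^2 dx = 1^2 · π + 1^2 · π = (1 + 1)π.
Divide by 2π: (1 + 1)/2 = 1.
By Parseval, this equals Σ |c_n|^2.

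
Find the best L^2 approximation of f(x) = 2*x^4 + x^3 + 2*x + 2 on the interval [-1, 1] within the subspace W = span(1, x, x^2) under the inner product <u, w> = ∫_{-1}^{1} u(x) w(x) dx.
g(x) = 12*x^2/7 + 13*x/5 + 64/35

The best approximation g ∈ W is the orthogonal projection of f onto W. Writing g = a_0 + a_1 x + a_2 x^2, the coefficients solve the normal equations G · a = b where
  G_{ij} = <φ_i, φ_j> and b_i = <f, φ_i>, with φ_0 = 1, φ_1 = x, φ_2 = x^2.
G =
  [2, 0, 2/3]
  [0, 2/3, 0]
  [2/3, 0, 2/5],
b = (24/5, 26/15, 40/21).
Solving gives a_0 = 64/35, a_1 = 13/5, a_2 = 12/7, so
  g(x) = 12*x^2/7 + 13*x/5 + 64/35.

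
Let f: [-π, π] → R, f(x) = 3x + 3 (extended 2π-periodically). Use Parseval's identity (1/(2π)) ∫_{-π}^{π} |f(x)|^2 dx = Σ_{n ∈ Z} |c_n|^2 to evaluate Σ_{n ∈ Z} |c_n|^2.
Σ |c_n|^2 = 3π^2 + 9

Expand and integrate term by term over [-π, π]:
  ∫ (3x)^2 dx = 9·(2π^3/3); ∫ 2·3·(3)·x dx = 0 (odd integrand); ∫ 3^2 dx = 9·2π.
So (1/(2π)) ∫_{-π}^{π} (3x + 3)^2 dx = 9π^2/3 + 9 = 3π^2 + 9.
Parseval ⇒ Σ |c_n|^2 = 3π^2 + 9.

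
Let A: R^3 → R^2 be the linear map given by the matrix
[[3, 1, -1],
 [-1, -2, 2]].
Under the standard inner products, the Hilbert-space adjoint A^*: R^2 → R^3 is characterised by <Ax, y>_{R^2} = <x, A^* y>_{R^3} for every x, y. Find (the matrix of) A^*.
A^* = A^T =
[[3, -1],
 [1, -2],
 [-1, 2]]

For real matrices with standard dot products, the defining identity <Ax, y> = <x, A^* y> gives (Ax)^T y = x^T (A^*) y, i.e. x^T A^T y = x^T (A^*) y. Since this holds for all x, y, we must have A^* = A^T. Therefore
A^* =
[[3, -1],
 [1, -2],
 [-1, 2]].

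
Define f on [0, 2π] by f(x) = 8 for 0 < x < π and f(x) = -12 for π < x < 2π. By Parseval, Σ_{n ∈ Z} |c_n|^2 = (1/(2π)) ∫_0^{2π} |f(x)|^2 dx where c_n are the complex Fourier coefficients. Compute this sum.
Σ |c_n|^2 = 104

Parseval equates the L^2 energy of f (normalised by 1/(2π)) with the ℓ^2 sum of its Fourier coefficients: (1/(2π)) ∫_0^{2π} |f|^2 = Σ |c_n|^2.
Compute the left side: (1/(2π)) [∫_0^π 8^2 dx + ∫_π^{2π} (-12)^2 dx] = (1/(2π)) · (64π + 144π) = (64 + 144)/2 = 104.
So Σ_{n ∈ Z} |c_n|^2 = 104.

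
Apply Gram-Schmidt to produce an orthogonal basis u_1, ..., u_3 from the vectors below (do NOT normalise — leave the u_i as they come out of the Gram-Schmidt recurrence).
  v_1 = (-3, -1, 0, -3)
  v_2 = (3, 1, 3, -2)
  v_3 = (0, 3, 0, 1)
Orthogonal basis:
  u_1 = (-3, -1, 0, -3)
  u_2 = (45/19, 15/19, 3, -50/19)
  u_3 = (-387/421, 1134/421, 15/421, 9/421)

Apply the Gram-Schmidt recurrence
  u_1 = v_1
  u_i = v_i − Σ_{j<i} ((v_i · u_j) / (u_j · u_j)) · u_j.

Step by step this gives:
  u_1 = (-3, -1, 0, -3)
  u_2 = (45/19, 15/19, 3, -50/19)
  u_3 = (-387/421, 1134/421, 15/421, 9/421)

Orthogonality check:
  u_2 · u_1 = 0 (should be 0)
  u_3 · u_1 = 0 (should be 0)
  u_3 · u_2 = 0 (should be 0)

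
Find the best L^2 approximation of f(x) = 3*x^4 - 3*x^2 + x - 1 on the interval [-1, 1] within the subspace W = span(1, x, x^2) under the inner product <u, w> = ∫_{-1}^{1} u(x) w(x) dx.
g(x) = -3*x^2/7 + x - 44/35

The best approximation g ∈ W is the orthogonal projection of f onto W. Writing g = a_0 + a_1 x + a_2 x^2, the coefficients solve the normal equations G · a = b where
  G_{ij} = <φ_i, φ_j> and b_i = <f, φ_i>, with φ_0 = 1, φ_1 = x, φ_2 = x^2.
G =
  [2, 0, 2/3]
  [0, 2/3, 0]
  [2/3, 0, 2/5],
b = (-14/5, 2/3, -106/105).
Solving gives a_0 = -44/35, a_1 = 1, a_2 = -3/7, so
  g(x) = -3*x^2/7 + x - 44/35.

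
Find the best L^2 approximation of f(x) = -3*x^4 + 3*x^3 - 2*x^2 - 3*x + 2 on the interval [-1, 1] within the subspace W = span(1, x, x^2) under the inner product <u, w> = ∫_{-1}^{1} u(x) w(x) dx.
g(x) = -32*x^2/7 - 6*x/5 + 79/35

The best approximation g ∈ W is the orthogonal projection of f onto W. Writing g = a_0 + a_1 x + a_2 x^2, the coefficients solve the normal equations G · a = b where
  G_{ij} = <φ_i, φ_j> and b_i = <f, φ_i>, with φ_0 = 1, φ_1 = x, φ_2 = x^2.
G =
  [2, 0, 2/3]
  [0, 2/3, 0]
  [2/3, 0, 2/5],
b = (22/15, -4/5, -34/105).
Solving gives a_0 = 79/35, a_1 = -6/5, a_2 = -32/7, so
  g(x) = -32*x^2/7 - 6*x/5 + 79/35.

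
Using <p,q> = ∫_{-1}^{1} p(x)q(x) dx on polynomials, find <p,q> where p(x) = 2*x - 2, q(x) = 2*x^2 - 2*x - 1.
<p,q> = -4/3

Expand the product: p(x)·q(x) = 4*x^3 - 8*x^2 + 2*x + 2.
∫_{-1}^{1} of each monomial x^k gives [2/(k+1) if k even, 0 if k odd]. Integrating term-by-term (or equivalently evaluating the antiderivative F(x) = x^4 - 8*x^3/3 + x^2 + 2*x at the endpoints):
  F(1) − F(−1) = 4/3 − (8/3) = -4/3.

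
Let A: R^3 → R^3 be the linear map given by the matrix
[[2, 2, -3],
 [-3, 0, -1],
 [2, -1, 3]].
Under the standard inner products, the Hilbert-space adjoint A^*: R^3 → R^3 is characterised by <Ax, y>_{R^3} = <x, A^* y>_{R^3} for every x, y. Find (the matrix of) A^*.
A^* = A^T =
[[2, -3, 2],
 [2, 0, -1],
 [-3, -1, 3]]

For real matrices with standard dot products, the defining identity <Ax, y> = <x, A^* y> gives (Ax)^T y = x^T (A^*) y, i.e. x^T A^T y = x^T (A^*) y. Since this holds for all x, y, we must have A^* = A^T. Therefore
A^* =
[[2, -3, 2],
 [2, 0, -1],
 [-3, -1, 3]].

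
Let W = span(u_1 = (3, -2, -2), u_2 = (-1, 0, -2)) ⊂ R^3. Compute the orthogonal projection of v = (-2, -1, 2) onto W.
proj_W(v) = (-22/21, 19/21, 32/21)

Set up U = [u_1 | ... | u_2] ∈ R^(3×2). The projector onto W = col(U) is P = U (U^T U)^(-1) U^T.
Compute U^T U =
  [17, 1]
  [1, 5],
and U^T v = (-8, -2).
Solve U^T U · c = U^T v for the coefficients: c = (-19/42, -13/42). The projection is proj_W(v) = U c.
Check: (v - proj_W(v)) · u_1 = 0  (should be 0).
Check: (v - proj_W(v)) · u_2 = 0  (should be 0).
Result: proj_W(v) = (-22/21, 19/21, 32/21).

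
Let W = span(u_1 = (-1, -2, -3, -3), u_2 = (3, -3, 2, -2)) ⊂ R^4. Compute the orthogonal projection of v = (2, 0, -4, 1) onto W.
proj_W(v) = (-533/589, -49/589, -808/589, -356/589)

Set up U = [u_1 | ... | u_2] ∈ R^(4×2). The projector onto W = col(U) is P = U (U^T U)^(-1) U^T.
Compute U^T U =
  [23, 3]
  [3, 26],
and U^T v = (7, -4).
Solve U^T U · c = U^T v for the coefficients: c = (194/589, -113/589). The projection is proj_W(v) = U c.
Check: (v - proj_W(v)) · u_1 = 0  (should be 0).
Check: (v - proj_W(v)) · u_2 = 0  (should be 0).
Result: proj_W(v) = (-533/589, -49/589, -808/589, -356/589).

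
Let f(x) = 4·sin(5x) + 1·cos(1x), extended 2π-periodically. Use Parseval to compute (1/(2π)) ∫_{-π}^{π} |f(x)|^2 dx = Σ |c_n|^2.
Σ |c_n|^2 = 17/2

Expand |f|^2 and use orthogonality of {sin(nx), cos(mx)} on [-π, π]:
  ∫_{-π}^{π} sin(nx)^2 dx = π, ∫ cos(mx)^2 dx = π, and cross terms integrate to 0.
So ∫_{-π}^{π} f(x)^2 dx = 4^2 · π + 1^2 · π = (16 + 1)π.
Divide by 2π: (16 + 1)/2 = 17/2.
By Parseval, this equals Σ |c_n|^2.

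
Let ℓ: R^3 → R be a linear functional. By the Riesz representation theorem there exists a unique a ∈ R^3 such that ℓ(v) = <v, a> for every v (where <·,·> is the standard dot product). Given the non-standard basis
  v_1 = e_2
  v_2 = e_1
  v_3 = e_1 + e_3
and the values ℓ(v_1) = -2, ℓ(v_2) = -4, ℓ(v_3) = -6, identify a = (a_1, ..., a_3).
a = (-4, -2, -2)

Write a = (a_1, ..., a_3) in the standard basis. For each basis vector v_i, ℓ(v_i) = <v_i, a> is a linear equation in the a_j's. Collect the n equations into a matrix system V a = ℓ, where row i of V is v_i (expressed in the standard basis). Since V is invertible (lower-triangular with 1s on the diagonal, up to permutation), solve by back-substitution:
  V =
[[0, 1, 0],
 [1, 0, 0],
 [1, 0, 1]]
  V a = (-2, -4, -6)
Solving gives a = (-4, -2, -2).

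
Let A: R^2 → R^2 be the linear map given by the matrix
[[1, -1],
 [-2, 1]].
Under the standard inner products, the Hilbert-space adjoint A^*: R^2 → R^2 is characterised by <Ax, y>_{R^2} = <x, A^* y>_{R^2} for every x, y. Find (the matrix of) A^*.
A^* = A^T =
[[1, -2],
 [-1, 1]]

For real matrices with standard dot products, the defining identity <Ax, y> = <x, A^* y> gives (Ax)^T y = x^T (A^*) y, i.e. x^T A^T y = x^T (A^*) y. Since this holds for all x, y, we must have A^* = A^T. Therefore
A^* =
[[1, -2],
 [-1, 1]].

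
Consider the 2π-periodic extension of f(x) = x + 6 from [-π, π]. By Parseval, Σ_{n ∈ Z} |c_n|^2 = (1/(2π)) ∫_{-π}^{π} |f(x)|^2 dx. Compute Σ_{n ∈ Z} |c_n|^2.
Σ |c_n|^2 = π^2/3 + 36

Expand and integrate term by term over [-π, π]:
  ∫ (x)^2 dx = 1·(2π^3/3); ∫ 2·1·(6)·x dx = 0 (odd integrand); ∫ 6^2 dx = 36·2π.
So (1/(2π)) ∫_{-π}^{π} (x + 6)^2 dx = 1π^2/3 + 36 = π^2/3 + 36.
Parseval ⇒ Σ |c_n|^2 = π^2/3 + 36.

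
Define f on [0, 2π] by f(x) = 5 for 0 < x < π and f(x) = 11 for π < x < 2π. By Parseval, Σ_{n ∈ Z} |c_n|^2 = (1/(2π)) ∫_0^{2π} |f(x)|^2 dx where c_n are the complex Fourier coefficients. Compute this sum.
Σ |c_n|^2 = 73

Parseval equates the L^2 energy of f (normalised by 1/(2π)) with the ℓ^2 sum of its Fourier coefficients: (1/(2π)) ∫_0^{2π} |f|^2 = Σ |c_n|^2.
Compute the left side: (1/(2π)) [∫_0^π 5^2 dx + ∫_π^{2π} 11^2 dx] = (1/(2π)) · (25π + 121π) = (25 + 121)/2 = 73.
So Σ_{n ∈ Z} |c_n|^2 = 73.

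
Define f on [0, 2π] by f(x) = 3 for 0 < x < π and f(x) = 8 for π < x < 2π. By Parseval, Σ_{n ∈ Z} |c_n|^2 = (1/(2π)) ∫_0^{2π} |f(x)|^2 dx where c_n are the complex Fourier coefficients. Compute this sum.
Σ |c_n|^2 = 73/2

Parseval equates the L^2 energy of f (normalised by 1/(2π)) with the ℓ^2 sum of its Fourier coefficients: (1/(2π)) ∫_0^{2π} |f|^2 = Σ |c_n|^2.
Compute the left side: (1/(2π)) [∫_0^π 3^2 dx + ∫_π^{2π} 8^2 dx] = (1/(2π)) · (9π + 64π) = (9 + 64)/2 = 73/2.
So Σ_{n ∈ Z} |c_n|^2 = 73/2.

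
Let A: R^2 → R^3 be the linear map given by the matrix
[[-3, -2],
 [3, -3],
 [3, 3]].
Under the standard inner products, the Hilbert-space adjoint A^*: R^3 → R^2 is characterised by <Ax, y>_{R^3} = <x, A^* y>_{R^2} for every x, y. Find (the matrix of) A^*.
A^* = A^T =
[[-3, 3, 3],
 [-2, -3, 3]]

For real matrices with standard dot products, the defining identity <Ax, y> = <x, A^* y> gives (Ax)^T y = x^T (A^*) y, i.e. x^T A^T y = x^T (A^*) y. Since this holds for all x, y, we must have A^* = A^T. Therefore
A^* =
[[-3, 3, 3],
 [-2, -3, 3]].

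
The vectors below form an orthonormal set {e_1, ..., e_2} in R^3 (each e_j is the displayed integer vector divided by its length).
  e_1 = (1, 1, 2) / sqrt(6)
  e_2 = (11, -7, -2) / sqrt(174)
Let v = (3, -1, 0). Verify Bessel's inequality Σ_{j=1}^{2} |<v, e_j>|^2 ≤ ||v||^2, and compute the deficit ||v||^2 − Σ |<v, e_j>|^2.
Σ |<v, e_j>|^2 = 286/29; ||v||^2 = 10; deficit = 4/29

Write each e_j = u_j / sqrt(<u_j, u_j>) where u_j is the displayed integer vector. Then <v, e_j> = <v, u_j> / sqrt(<u_j, u_j>), so |<v, e_j>|^2 = <v, u_j>^2 / <u_j, u_j>.
Coefficients: <v, e_1> = 2/sqrt(6), <v, e_2> = 40/sqrt(174).
Square and sum: Σ |<v, e_j>|^2 = 286/29.
Compute ||v||^2 = v·v = 10.
Deficit = 10 − 286/29 = 4/29 ≥ 0, confirming Bessel's inequality. (The deficit equals ||v − Σ <v,e_j> e_j||^2, the squared distance from v to span{e_j}.)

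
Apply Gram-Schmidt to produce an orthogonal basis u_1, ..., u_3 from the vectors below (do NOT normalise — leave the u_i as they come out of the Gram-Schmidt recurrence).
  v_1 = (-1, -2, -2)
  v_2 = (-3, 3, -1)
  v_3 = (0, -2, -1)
Orthogonal basis:
  u_1 = (-1, -2, -2)
  u_2 = (-28/9, 25/9, -11/9)
  u_3 = (-4/85, -1/34, 9/170)

Apply the Gram-Schmidt recurrence
  u_1 = v_1
  u_i = v_i − Σ_{j<i} ((v_i · u_j) / (u_j · u_j)) · u_j.

Step by step this gives:
  u_1 = (-1, -2, -2)
  u_2 = (-28/9, 25/9, -11/9)
  u_3 = (-4/85, -1/34, 9/170)

Orthogonality check:
  u_2 · u_1 = 0 (should be 0)
  u_3 · u_1 = 0 (should be 0)
  u_3 · u_2 = 0 (should be 0)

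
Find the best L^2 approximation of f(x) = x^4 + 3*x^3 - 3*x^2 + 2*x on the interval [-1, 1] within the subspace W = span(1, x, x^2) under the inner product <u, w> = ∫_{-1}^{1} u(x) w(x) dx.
g(x) = -15*x^2/7 + 19*x/5 - 3/35

The best approximation g ∈ W is the orthogonal projection of f onto W. Writing g = a_0 + a_1 x + a_2 x^2, the coefficients solve the normal equations G · a = b where
  G_{ij} = <φ_i, φ_j> and b_i = <f, φ_i>, with φ_0 = 1, φ_1 = x, φ_2 = x^2.
G =
  [2, 0, 2/3]
  [0, 2/3, 0]
  [2/3, 0, 2/5],
b = (-8/5, 38/15, -32/35).
Solving gives a_0 = -3/35, a_1 = 19/5, a_2 = -15/7, so
  g(x) = -15*x^2/7 + 19*x/5 - 3/35.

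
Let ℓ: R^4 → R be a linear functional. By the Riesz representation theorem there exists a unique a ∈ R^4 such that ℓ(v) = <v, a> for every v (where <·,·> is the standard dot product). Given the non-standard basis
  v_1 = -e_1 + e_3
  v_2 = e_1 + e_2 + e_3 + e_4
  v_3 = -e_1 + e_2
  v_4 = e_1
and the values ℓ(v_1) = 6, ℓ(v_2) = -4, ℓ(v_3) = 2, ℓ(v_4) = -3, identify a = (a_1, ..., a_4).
a = (-3, -1, 3, -3)

Write a = (a_1, ..., a_4) in the standard basis. For each basis vector v_i, ℓ(v_i) = <v_i, a> is a linear equation in the a_j's. Collect the n equations into a matrix system V a = ℓ, where row i of V is v_i (expressed in the standard basis). Since V is invertible (lower-triangular with 1s on the diagonal, up to permutation), solve by back-substitution:
  V =
[[-1, 0, 1, 0],
 [1, 1, 1, 1],
 [-1, 1, 0, 0],
 [1, 0, 0, 0]]
  V a = (6, -4, 2, -3)
Solving gives a = (-3, -1, 3, -3).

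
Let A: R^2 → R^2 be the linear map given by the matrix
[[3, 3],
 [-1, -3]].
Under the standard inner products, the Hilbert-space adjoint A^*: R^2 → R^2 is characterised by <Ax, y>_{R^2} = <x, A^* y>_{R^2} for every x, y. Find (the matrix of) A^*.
A^* = A^T =
[[3, -1],
 [3, -3]]

For real matrices with standard dot products, the defining identity <Ax, y> = <x, A^* y> gives (Ax)^T y = x^T (A^*) y, i.e. x^T A^T y = x^T (A^*) y. Since this holds for all x, y, we must have A^* = A^T. Therefore
A^* =
[[3, -1],
 [3, -3]].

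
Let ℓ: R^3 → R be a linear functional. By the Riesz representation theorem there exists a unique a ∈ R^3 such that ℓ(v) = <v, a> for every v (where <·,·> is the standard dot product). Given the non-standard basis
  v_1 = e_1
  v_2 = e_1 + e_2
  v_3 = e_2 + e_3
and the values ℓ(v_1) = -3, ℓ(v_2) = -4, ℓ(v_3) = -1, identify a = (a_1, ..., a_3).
a = (-3, -1, 0)

Write a = (a_1, ..., a_3) in the standard basis. For each basis vector v_i, ℓ(v_i) = <v_i, a> is a linear equation in the a_j's. Collect the n equations into a matrix system V a = ℓ, where row i of V is v_i (expressed in the standard basis). Since V is invertible (lower-triangular with 1s on the diagonal, up to permutation), solve by back-substitution:
  V =
[[1, 0, 0],
 [1, 1, 0],
 [0, 1, 1]]
  V a = (-3, -4, -1)
Solving gives a = (-3, -1, 0).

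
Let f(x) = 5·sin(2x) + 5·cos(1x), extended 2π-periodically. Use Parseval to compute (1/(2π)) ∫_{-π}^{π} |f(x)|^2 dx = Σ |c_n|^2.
Σ |c_n|^2 = 25

Expand |f|^2 and use orthogonality of {sin(nx), cos(mx)} on [-π, π]:
  ∫_{-π}^{π} sin(nx)^2 dx = π, ∫ cos(mx)^2 dx = π, and cross terms integrate to 0.
So ∫_{-π}^{π} f(x)^2 dx = 5^2 · π + 5^2 · π = (25 + 25)π.
Divide by 2π: (25 + 25)/2 = 25.
By Parseval, this equals Σ |c_n|^2.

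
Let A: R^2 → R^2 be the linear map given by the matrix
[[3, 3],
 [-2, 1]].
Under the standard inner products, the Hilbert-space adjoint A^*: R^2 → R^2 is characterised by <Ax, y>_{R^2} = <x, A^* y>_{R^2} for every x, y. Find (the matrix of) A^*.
A^* = A^T =
[[3, -2],
 [3, 1]]

For real matrices with standard dot products, the defining identity <Ax, y> = <x, A^* y> gives (Ax)^T y = x^T (A^*) y, i.e. x^T A^T y = x^T (A^*) y. Since this holds for all x, y, we must have A^* = A^T. Therefore
A^* =
[[3, -2],
 [3, 1]].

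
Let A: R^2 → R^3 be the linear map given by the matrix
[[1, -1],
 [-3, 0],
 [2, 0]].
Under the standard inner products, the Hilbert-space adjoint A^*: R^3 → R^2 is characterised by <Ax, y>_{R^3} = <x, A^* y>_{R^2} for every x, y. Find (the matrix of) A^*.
A^* = A^T =
[[1, -3, 2],
 [-1, 0, 0]]

For real matrices with standard dot products, the defining identity <Ax, y> = <x, A^* y> gives (Ax)^T y = x^T (A^*) y, i.e. x^T A^T y = x^T (A^*) y. Since this holds for all x, y, we must have A^* = A^T. Therefore
A^* =
[[1, -3, 2],
 [-1, 0, 0]].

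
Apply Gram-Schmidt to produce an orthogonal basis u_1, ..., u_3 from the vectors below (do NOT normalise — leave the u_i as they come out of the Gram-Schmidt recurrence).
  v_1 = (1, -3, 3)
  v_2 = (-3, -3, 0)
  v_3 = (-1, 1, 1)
Orthogonal basis:
  u_1 = (1, -3, 3)
  u_2 = (-63/19, -39/19, -18/19)
  u_3 = (-15/17, 15/17, 20/17)

Apply the Gram-Schmidt recurrence
  u_1 = v_1
  u_i = v_i − Σ_{j<i} ((v_i · u_j) / (u_j · u_j)) · u_j.

Step by step this gives:
  u_1 = (1, -3, 3)
  u_2 = (-63/19, -39/19, -18/19)
  u_3 = (-15/17, 15/17, 20/17)

Orthogonality check:
  u_2 · u_1 = 0 (should be 0)
  u_3 · u_1 = 0 (should be 0)
  u_3 · u_2 = 0 (should be 0)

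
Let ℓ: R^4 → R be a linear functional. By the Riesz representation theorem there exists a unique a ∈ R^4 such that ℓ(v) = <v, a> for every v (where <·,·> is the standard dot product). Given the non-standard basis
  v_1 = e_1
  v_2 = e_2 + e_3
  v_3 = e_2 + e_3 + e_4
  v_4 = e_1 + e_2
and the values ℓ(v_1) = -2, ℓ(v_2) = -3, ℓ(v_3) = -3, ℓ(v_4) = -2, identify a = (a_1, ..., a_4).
a = (-2, 0, -3, 0)

Write a = (a_1, ..., a_4) in the standard basis. For each basis vector v_i, ℓ(v_i) = <v_i, a> is a linear equation in the a_j's. Collect the n equations into a matrix system V a = ℓ, where row i of V is v_i (expressed in the standard basis). Since V is invertible (lower-triangular with 1s on the diagonal, up to permutation), solve by back-substitution:
  V =
[[1, 0, 0, 0],
 [0, 1, 1, 0],
 [0, 1, 1, 1],
 [1, 1, 0, 0]]
  V a = (-2, -3, -3, -2)
Solving gives a = (-2, 0, -3, 0).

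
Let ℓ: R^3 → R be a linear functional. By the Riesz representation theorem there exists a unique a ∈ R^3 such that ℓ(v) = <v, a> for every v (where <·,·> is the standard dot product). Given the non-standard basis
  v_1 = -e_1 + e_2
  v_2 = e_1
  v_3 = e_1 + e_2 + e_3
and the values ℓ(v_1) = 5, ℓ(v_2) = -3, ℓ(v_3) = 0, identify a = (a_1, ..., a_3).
a = (-3, 2, 1)

Write a = (a_1, ..., a_3) in the standard basis. For each basis vector v_i, ℓ(v_i) = <v_i, a> is a linear equation in the a_j's. Collect the n equations into a matrix system V a = ℓ, where row i of V is v_i (expressed in the standard basis). Since V is invertible (lower-triangular with 1s on the diagonal, up to permutation), solve by back-substitution:
  V =
[[-1, 1, 0],
 [1, 0, 0],
 [1, 1, 1]]
  V a = (5, -3, 0)
Solving gives a = (-3, 2, 1).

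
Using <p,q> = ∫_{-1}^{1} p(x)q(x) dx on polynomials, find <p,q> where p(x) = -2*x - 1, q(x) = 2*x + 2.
<p,q> = -20/3

Expand the product: p(x)·q(x) = -4*x^2 - 6*x - 2.
∫_{-1}^{1} of each monomial x^k gives [2/(k+1) if k even, 0 if k odd]. Integrating term-by-term (or equivalently evaluating the antiderivative F(x) = -4*x^3/3 - 3*x^2 - 2*x at the endpoints):
  F(1) − F(−1) = -19/3 − (1/3) = -20/3.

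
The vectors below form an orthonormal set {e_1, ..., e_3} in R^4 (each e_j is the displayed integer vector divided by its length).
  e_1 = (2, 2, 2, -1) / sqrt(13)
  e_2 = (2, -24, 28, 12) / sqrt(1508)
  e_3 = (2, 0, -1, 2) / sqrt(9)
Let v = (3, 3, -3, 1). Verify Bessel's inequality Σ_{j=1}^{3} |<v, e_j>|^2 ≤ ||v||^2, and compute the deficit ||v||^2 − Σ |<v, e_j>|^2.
Σ |<v, e_j>|^2 = 7307/261; ||v||^2 = 28; deficit = 1/261

Write each e_j = u_j / sqrt(<u_j, u_j>) where u_j is the displayed integer vector. Then <v, e_j> = <v, u_j> / sqrt(<u_j, u_j>), so |<v, e_j>|^2 = <v, u_j>^2 / <u_j, u_j>.
Coefficients: <v, e_1> = 5/sqrt(13), <v, e_2> = -138/sqrt(1508), <v, e_3> = 11/sqrt(9).
Square and sum: Σ |<v, e_j>|^2 = 7307/261.
Compute ||v||^2 = v·v = 28.
Deficit = 28 − 7307/261 = 1/261 ≥ 0, confirming Bessel's inequality. (The deficit equals ||v − Σ <v,e_j> e_j||^2, the squared distance from v to span{e_j}.)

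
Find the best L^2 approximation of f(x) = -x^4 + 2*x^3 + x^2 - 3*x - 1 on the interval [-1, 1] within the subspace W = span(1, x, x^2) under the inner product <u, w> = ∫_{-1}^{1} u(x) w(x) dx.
g(x) = x^2/7 - 9*x/5 - 32/35

The best approximation g ∈ W is the orthogonal projection of f onto W. Writing g = a_0 + a_1 x + a_2 x^2, the coefficients solve the normal equations G · a = b where
  G_{ij} = <φ_i, φ_j> and b_i = <f, φ_i>, with φ_0 = 1, φ_1 = x, φ_2 = x^2.
G =
  [2, 0, 2/3]
  [0, 2/3, 0]
  [2/3, 0, 2/5],
b = (-26/15, -6/5, -58/105).
Solving gives a_0 = -32/35, a_1 = -9/5, a_2 = 1/7, so
  g(x) = x^2/7 - 9*x/5 - 32/35.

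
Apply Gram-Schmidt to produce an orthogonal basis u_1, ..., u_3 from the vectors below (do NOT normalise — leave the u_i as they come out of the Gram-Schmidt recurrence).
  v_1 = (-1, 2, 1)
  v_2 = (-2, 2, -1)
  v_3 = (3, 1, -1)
Orthogonal basis:
  u_1 = (-1, 2, 1)
  u_2 = (-7/6, 1/3, -11/6)
  u_3 = (68/29, 51/29, -34/29)

Apply the Gram-Schmidt recurrence
  u_1 = v_1
  u_i = v_i − Σ_{j<i} ((v_i · u_j) / (u_j · u_j)) · u_j.

Step by step this gives:
  u_1 = (-1, 2, 1)
  u_2 = (-7/6, 1/3, -11/6)
  u_3 = (68/29, 51/29, -34/29)

Orthogonality check:
  u_2 · u_1 = 0 (should be 0)
  u_3 · u_1 = 0 (should be 0)
  u_3 · u_2 = 0 (should be 0)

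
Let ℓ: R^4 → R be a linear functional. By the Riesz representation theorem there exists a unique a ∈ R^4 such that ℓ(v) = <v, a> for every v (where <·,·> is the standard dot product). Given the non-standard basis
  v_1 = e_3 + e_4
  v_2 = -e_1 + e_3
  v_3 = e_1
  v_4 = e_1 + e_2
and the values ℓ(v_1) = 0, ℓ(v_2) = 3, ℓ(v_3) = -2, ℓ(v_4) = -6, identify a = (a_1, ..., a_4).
a = (-2, -4, 1, -1)

Write a = (a_1, ..., a_4) in the standard basis. For each basis vector v_i, ℓ(v_i) = <v_i, a> is a linear equation in the a_j's. Collect the n equations into a matrix system V a = ℓ, where row i of V is v_i (expressed in the standard basis). Since V is invertible (lower-triangular with 1s on the diagonal, up to permutation), solve by back-substitution:
  V =
[[0, 0, 1, 1],
 [-1, 0, 1, 0],
 [1, 0, 0, 0],
 [1, 1, 0, 0]]
  V a = (0, 3, -2, -6)
Solving gives a = (-2, -4, 1, -1).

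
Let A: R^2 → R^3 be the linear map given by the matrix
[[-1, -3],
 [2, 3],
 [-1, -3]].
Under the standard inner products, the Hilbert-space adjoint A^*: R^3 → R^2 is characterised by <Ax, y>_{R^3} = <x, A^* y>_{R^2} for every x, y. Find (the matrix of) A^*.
A^* = A^T =
[[-1, 2, -1],
 [-3, 3, -3]]

For real matrices with standard dot products, the defining identity <Ax, y> = <x, A^* y> gives (Ax)^T y = x^T (A^*) y, i.e. x^T A^T y = x^T (A^*) y. Since this holds for all x, y, we must have A^* = A^T. Therefore
A^* =
[[-1, 2, -1],
 [-3, 3, -3]].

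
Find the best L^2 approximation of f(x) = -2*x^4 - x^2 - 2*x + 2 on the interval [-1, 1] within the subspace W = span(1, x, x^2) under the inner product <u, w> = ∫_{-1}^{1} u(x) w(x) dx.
g(x) = -19*x^2/7 - 2*x + 76/35

The best approximation g ∈ W is the orthogonal projection of f onto W. Writing g = a_0 + a_1 x + a_2 x^2, the coefficients solve the normal equations G · a = b where
  G_{ij} = <φ_i, φ_j> and b_i = <f, φ_i>, with φ_0 = 1, φ_1 = x, φ_2 = x^2.
G =
  [2, 0, 2/3]
  [0, 2/3, 0]
  [2/3, 0, 2/5],
b = (38/15, -4/3, 38/105).
Solving gives a_0 = 76/35, a_1 = -2, a_2 = -19/7, so
  g(x) = -19*x^2/7 - 2*x + 76/35.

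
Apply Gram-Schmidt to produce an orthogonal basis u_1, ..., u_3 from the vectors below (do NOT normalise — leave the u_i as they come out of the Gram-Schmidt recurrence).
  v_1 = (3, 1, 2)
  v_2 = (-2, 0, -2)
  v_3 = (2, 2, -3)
Orthogonal basis:
  u_1 = (3, 1, 2)
  u_2 = (1/7, 5/7, -4/7)
  u_3 = (1, -1, -1)

Apply the Gram-Schmidt recurrence
  u_1 = v_1
  u_i = v_i − Σ_{j<i} ((v_i · u_j) / (u_j · u_j)) · u_j.

Step by step this gives:
  u_1 = (3, 1, 2)
  u_2 = (1/7, 5/7, -4/7)
  u_3 = (1, -1, -1)

Orthogonality check:
  u_2 · u_1 = 0 (should be 0)
  u_3 · u_1 = 0 (should be 0)
  u_3 · u_2 = 0 (should be 0)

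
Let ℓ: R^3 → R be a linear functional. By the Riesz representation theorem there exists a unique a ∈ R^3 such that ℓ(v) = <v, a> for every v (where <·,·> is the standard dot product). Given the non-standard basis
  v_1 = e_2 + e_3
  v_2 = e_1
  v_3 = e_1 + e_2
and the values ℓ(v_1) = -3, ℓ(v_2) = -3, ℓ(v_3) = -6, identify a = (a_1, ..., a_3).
a = (-3, -3, 0)

Write a = (a_1, ..., a_3) in the standard basis. For each basis vector v_i, ℓ(v_i) = <v_i, a> is a linear equation in the a_j's. Collect the n equations into a matrix system V a = ℓ, where row i of V is v_i (expressed in the standard basis). Since V is invertible (lower-triangular with 1s on the diagonal, up to permutation), solve by back-substitution:
  V =
[[0, 1, 1],
 [1, 0, 0],
 [1, 1, 0]]
  V a = (-3, -3, -6)
Solving gives a = (-3, -3, 0).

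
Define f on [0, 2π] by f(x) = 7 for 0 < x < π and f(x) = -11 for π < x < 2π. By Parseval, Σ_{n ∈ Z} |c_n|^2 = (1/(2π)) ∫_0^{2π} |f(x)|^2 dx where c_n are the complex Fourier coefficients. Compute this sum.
Σ |c_n|^2 = 85

Parseval equates the L^2 energy of f (normalised by 1/(2π)) with the ℓ^2 sum of its Fourier coefficients: (1/(2π)) ∫_0^{2π} |f|^2 = Σ |c_n|^2.
Compute the left side: (1/(2π)) [∫_0^π 7^2 dx + ∫_π^{2π} (-11)^2 dx] = (1/(2π)) · (49π + 121π) = (49 + 121)/2 = 85.
So Σ_{n ∈ Z} |c_n|^2 = 85.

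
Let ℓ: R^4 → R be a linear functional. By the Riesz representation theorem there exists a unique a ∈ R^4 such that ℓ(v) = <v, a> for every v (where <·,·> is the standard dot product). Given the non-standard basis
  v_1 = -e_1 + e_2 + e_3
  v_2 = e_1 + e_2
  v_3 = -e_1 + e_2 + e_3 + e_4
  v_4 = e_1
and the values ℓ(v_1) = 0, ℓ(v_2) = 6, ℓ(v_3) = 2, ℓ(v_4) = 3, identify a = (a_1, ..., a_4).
a = (3, 3, 0, 2)

Write a = (a_1, ..., a_4) in the standard basis. For each basis vector v_i, ℓ(v_i) = <v_i, a> is a linear equation in the a_j's. Collect the n equations into a matrix system V a = ℓ, where row i of V is v_i (expressed in the standard basis). Since V is invertible (lower-triangular with 1s on the diagonal, up to permutation), solve by back-substitution:
  V =
[[-1, 1, 1, 0],
 [1, 1, 0, 0],
 [-1, 1, 1, 1],
 [1, 0, 0, 0]]
  V a = (0, 6, 2, 3)
Solving gives a = (3, 3, 0, 2).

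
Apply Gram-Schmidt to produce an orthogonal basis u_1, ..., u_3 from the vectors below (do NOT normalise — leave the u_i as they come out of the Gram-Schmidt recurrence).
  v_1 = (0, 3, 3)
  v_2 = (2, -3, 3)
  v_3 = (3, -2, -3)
Orthogonal basis:
  u_1 = (0, 3, 3)
  u_2 = (2, -3, 3)
  u_3 = (30/11, 10/11, -10/11)

Apply the Gram-Schmidt recurrence
  u_1 = v_1
  u_i = v_i − Σ_{j<i} ((v_i · u_j) / (u_j · u_j)) · u_j.

Step by step this gives:
  u_1 = (0, 3, 3)
  u_2 = (2, -3, 3)
  u_3 = (30/11, 10/11, -10/11)

Orthogonality check:
  u_2 · u_1 = 0 (should be 0)
  u_3 · u_1 = 0 (should be 0)
  u_3 · u_2 = 0 (should be 0)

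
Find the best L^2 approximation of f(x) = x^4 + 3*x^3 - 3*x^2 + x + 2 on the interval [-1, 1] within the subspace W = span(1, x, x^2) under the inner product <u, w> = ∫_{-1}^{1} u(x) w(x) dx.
g(x) = -15*x^2/7 + 14*x/5 + 67/35

The best approximation g ∈ W is the orthogonal projection of f onto W. Writing g = a_0 + a_1 x + a_2 x^2, the coefficients solve the normal equations G · a = b where
  G_{ij} = <φ_i, φ_j> and b_i = <f, φ_i>, with φ_0 = 1, φ_1 = x, φ_2 = x^2.
G =
  [2, 0, 2/3]
  [0, 2/3, 0]
  [2/3, 0, 2/5],
b = (12/5, 28/15, 44/105).
Solving gives a_0 = 67/35, a_1 = 14/5, a_2 = -15/7, so
  g(x) = -15*x^2/7 + 14*x/5 + 67/35.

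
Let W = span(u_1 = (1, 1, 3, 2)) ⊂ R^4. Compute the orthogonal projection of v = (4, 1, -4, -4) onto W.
proj_W(v) = (-1, -1, -3, -2)

Set up U = [u_1 | ... | u_1] ∈ R^(4×1). The projector onto W = col(U) is P = U (U^T U)^(-1) U^T.
Compute U^T U =
  [15],
and U^T v = (-15).
Solve U^T U · c = U^T v for the coefficients: c = (-1). The projection is proj_W(v) = U c.
Check: (v - proj_W(v)) · u_1 = 0  (should be 0).
Result: proj_W(v) = (-1, -1, -3, -2).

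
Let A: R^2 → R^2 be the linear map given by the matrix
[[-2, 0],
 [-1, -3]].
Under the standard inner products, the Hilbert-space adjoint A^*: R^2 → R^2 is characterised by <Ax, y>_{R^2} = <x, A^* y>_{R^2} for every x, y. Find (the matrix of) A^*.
A^* = A^T =
[[-2, -1],
 [0, -3]]

For real matrices with standard dot products, the defining identity <Ax, y> = <x, A^* y> gives (Ax)^T y = x^T (A^*) y, i.e. x^T A^T y = x^T (A^*) y. Since this holds for all x, y, we must have A^* = A^T. Therefore
A^* =
[[-2, -1],
 [0, -3]].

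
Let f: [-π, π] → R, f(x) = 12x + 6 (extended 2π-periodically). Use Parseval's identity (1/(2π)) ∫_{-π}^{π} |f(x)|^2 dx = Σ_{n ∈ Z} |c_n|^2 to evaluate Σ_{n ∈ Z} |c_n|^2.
Σ |c_n|^2 = 48π^2 + 36

Expand and integrate term by term over [-π, π]:
  ∫ (12x)^2 dx = 144·(2π^3/3); ∫ 2·12·(6)·x dx = 0 (odd integrand); ∫ 6^2 dx = 36·2π.
So (1/(2π)) ∫_{-π}^{π} (12x + 6)^2 dx = 144π^2/3 + 36 = 48π^2 + 36.
Parseval ⇒ Σ |c_n|^2 = 48π^2 + 36.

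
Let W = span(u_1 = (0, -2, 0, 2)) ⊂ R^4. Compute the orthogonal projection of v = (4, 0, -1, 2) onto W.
proj_W(v) = (0, -1, 0, 1)

Set up U = [u_1 | ... | u_1] ∈ R^(4×1). The projector onto W = col(U) is P = U (U^T U)^(-1) U^T.
Compute U^T U =
  [8],
and U^T v = (4).
Solve U^T U · c = U^T v for the coefficients: c = (1/2). The projection is proj_W(v) = U c.
Check: (v - proj_W(v)) · u_1 = 0  (should be 0).
Result: proj_W(v) = (0, -1, 0, 1).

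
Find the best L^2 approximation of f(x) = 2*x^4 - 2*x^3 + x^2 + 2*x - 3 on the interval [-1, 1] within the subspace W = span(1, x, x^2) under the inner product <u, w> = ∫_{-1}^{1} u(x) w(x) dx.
g(x) = 19*x^2/7 + 4*x/5 - 111/35

The best approximation g ∈ W is the orthogonal projection of f onto W. Writing g = a_0 + a_1 x + a_2 x^2, the coefficients solve the normal equations G · a = b where
  G_{ij} = <φ_i, φ_j> and b_i = <f, φ_i>, with φ_0 = 1, φ_1 = x, φ_2 = x^2.
G =
  [2, 0, 2/3]
  [0, 2/3, 0]
  [2/3, 0, 2/5],
b = (-68/15, 8/15, -36/35).
Solving gives a_0 = -111/35, a_1 = 4/5, a_2 = 19/7, so
  g(x) = 19*x^2/7 + 4*x/5 - 111/35.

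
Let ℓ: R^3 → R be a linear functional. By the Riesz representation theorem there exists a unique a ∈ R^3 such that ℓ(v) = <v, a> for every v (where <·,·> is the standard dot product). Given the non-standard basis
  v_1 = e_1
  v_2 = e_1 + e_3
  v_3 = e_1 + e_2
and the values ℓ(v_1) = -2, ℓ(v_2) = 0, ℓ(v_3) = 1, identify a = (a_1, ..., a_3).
a = (-2, 3, 2)

Write a = (a_1, ..., a_3) in the standard basis. For each basis vector v_i, ℓ(v_i) = <v_i, a> is a linear equation in the a_j's. Collect the n equations into a matrix system V a = ℓ, where row i of V is v_i (expressed in the standard basis). Since V is invertible (lower-triangular with 1s on the diagonal, up to permutation), solve by back-substitution:
  V =
[[1, 0, 0],
 [1, 0, 1],
 [1, 1, 0]]
  V a = (-2, 0, 1)
Solving gives a = (-2, 3, 2).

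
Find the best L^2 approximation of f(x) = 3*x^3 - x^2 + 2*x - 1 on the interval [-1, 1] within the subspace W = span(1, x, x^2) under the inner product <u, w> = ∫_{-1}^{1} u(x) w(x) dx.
g(x) = -x^2 + 19*x/5 - 1

The best approximation g ∈ W is the orthogonal projection of f onto W. Writing g = a_0 + a_1 x + a_2 x^2, the coefficients solve the normal equations G · a = b where
  G_{ij} = <φ_i, φ_j> and b_i = <f, φ_i>, with φ_0 = 1, φ_1 = x, φ_2 = x^2.
G =
  [2, 0, 2/3]
  [0, 2/3, 0]
  [2/3, 0, 2/5],
b = (-8/3, 38/15, -16/15).
Solving gives a_0 = -1, a_1 = 19/5, a_2 = -1, so
  g(x) = -x^2 + 19*x/5 - 1.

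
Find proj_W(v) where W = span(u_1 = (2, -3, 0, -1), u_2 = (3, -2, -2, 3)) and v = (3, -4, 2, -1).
proj_W(v) = (715/283, -1150/283, 62/283, -497/283)

Set up U = [u_1 | ... | u_2] ∈ R^(4×2). The projector onto W = col(U) is P = U (U^T U)^(-1) U^T.
Compute U^T U =
  [14, 9]
  [9, 26],
and U^T v = (19, 10).
Solve U^T U · c = U^T v for the coefficients: c = (404/283, -31/283). The projection is proj_W(v) = U c.
Check: (v - proj_W(v)) · u_1 = 0  (should be 0).
Check: (v - proj_W(v)) · u_2 = 0  (should be 0).
Result: proj_W(v) = (715/283, -1150/283, 62/283, -497/283).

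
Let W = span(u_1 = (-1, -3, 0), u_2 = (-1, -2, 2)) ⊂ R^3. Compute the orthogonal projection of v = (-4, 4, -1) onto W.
proj_W(v) = (34/41, 98/41, -8/41)

Set up U = [u_1 | ... | u_2] ∈ R^(3×2). The projector onto W = col(U) is P = U (U^T U)^(-1) U^T.
Compute U^T U =
  [10, 7]
  [7, 9],
and U^T v = (-8, -6).
Solve U^T U · c = U^T v for the coefficients: c = (-30/41, -4/41). The projection is proj_W(v) = U c.
Check: (v - proj_W(v)) · u_1 = 0  (should be 0).
Check: (v - proj_W(v)) · u_2 = 0  (should be 0).
Result: proj_W(v) = (34/41, 98/41, -8/41).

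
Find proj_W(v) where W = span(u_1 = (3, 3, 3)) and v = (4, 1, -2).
proj_W(v) = (1, 1, 1)

Set up U = [u_1 | ... | u_1] ∈ R^(3×1). The projector onto W = col(U) is P = U (U^T U)^(-1) U^T.
Compute U^T U =
  [27],
and U^T v = (9).
Solve U^T U · c = U^T v for the coefficients: c = (1/3). The projection is proj_W(v) = U c.
Check: (v - proj_W(v)) · u_1 = 0  (should be 0).
Result: proj_W(v) = (1, 1, 1).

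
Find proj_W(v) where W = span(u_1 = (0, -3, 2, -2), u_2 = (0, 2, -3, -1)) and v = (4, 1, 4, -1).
proj_W(v) = (0, -95/69, 265/138, 67/138)

Set up U = [u_1 | ... | u_2] ∈ R^(4×2). The projector onto W = col(U) is P = U (U^T U)^(-1) U^T.
Compute U^T U =
  [17, -10]
  [-10, 14],
and U^T v = (7, -9).
Solve U^T U · c = U^T v for the coefficients: c = (4/69, -83/138). The projection is proj_W(v) = U c.
Check: (v - proj_W(v)) · u_1 = 0  (should be 0).
Check: (v - proj_W(v)) · u_2 = 0  (should be 0).
Result: proj_W(v) = (0, -95/69, 265/138, 67/138).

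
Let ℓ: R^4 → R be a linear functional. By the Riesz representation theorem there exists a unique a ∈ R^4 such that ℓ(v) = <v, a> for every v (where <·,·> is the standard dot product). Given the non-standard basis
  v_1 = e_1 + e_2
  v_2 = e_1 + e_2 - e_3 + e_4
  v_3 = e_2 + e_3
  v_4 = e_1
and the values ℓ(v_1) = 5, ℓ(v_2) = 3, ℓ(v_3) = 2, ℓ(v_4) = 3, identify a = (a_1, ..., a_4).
a = (3, 2, 0, -2)

Write a = (a_1, ..., a_4) in the standard basis. For each basis vector v_i, ℓ(v_i) = <v_i, a> is a linear equation in the a_j's. Collect the n equations into a matrix system V a = ℓ, where row i of V is v_i (expressed in the standard basis). Since V is invertible (lower-triangular with 1s on the diagonal, up to permutation), solve by back-substitution:
  V =
[[1, 1, 0, 0],
 [1, 1, -1, 1],
 [0, 1, 1, 0],
 [1, 0, 0, 0]]
  V a = (5, 3, 2, 3)
Solving gives a = (3, 2, 0, -2).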